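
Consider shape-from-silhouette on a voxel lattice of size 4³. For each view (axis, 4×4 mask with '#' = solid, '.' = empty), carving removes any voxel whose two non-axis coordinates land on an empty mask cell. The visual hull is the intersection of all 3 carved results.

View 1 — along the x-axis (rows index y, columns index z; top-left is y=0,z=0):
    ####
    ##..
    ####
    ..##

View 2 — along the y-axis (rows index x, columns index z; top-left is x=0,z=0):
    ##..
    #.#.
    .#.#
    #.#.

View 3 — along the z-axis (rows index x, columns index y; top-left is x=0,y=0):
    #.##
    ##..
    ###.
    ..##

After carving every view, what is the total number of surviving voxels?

voxel count = 15

before carving: 64 voxels (4×4×4)
V1 x: intersect with YZ mask (12 set) -- 48 left
V2 y: intersect with XZ mask (8 set) -- 24 left
V3 z: intersect with XY mask (10 set) -- 15 left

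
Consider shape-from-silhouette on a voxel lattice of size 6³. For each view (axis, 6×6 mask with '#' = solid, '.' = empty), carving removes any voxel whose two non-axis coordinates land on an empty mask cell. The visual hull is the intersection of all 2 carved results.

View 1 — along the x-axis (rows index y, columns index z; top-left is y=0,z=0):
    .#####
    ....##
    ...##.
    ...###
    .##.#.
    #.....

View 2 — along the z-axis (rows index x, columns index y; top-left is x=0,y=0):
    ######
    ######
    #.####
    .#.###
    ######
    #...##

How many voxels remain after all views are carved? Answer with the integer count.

remaining voxels: 80

start: 6×6×6 = 216 voxels
step 1: project along x, AND mask (16/36) → |grid| = 96
step 2: project along z, AND mask (30/36) → |grid| = 80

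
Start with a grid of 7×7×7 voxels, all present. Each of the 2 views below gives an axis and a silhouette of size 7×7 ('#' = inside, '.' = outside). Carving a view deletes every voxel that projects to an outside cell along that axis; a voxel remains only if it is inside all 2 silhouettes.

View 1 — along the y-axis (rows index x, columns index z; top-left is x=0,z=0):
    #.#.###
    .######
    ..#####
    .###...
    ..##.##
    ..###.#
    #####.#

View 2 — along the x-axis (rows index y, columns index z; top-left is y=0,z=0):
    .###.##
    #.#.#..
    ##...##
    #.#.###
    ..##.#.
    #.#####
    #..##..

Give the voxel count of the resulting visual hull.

139 voxels

initial block: 7^3 = 343
carve view 1 (along y, XZ-mask fill 33/49): 231 voxels remain
carve view 2 (along x, YZ-mask fill 29/49): 139 voxels remain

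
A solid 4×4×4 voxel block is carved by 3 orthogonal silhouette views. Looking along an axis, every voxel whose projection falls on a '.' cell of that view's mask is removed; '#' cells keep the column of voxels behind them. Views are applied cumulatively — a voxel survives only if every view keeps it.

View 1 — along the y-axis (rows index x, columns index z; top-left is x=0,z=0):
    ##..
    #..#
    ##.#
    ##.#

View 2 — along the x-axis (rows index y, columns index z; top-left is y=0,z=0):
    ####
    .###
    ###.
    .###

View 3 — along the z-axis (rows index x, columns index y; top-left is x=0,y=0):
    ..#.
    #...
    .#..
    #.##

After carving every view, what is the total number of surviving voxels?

13 voxels

start: 4×4×4 = 64 voxels
[1] y-view keeps 10 columns → grid now 40
[2] x-view keeps 13 columns → grid now 29
[3] z-view keeps 6 columns → grid now 13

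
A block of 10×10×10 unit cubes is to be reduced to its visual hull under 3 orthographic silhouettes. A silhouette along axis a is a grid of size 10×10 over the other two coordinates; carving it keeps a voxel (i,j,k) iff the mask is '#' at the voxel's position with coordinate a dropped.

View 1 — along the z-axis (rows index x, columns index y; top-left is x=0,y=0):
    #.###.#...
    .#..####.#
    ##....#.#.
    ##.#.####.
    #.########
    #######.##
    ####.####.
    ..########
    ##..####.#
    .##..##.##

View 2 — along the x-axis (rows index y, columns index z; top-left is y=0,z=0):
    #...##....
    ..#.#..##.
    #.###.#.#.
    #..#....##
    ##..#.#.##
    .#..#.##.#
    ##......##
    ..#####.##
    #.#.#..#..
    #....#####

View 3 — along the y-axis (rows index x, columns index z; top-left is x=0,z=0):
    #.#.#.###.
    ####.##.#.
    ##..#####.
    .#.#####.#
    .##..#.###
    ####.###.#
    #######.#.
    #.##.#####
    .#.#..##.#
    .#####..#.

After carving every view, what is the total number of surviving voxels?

|visual hull| = 216

initial block: 10^3 = 1000
V1 z: intersect with XY mask (69 set) -- 690 left
V2 x: intersect with YZ mask (49 set) -- 331 left
V3 y: intersect with XZ mask (68 set) -- 216 left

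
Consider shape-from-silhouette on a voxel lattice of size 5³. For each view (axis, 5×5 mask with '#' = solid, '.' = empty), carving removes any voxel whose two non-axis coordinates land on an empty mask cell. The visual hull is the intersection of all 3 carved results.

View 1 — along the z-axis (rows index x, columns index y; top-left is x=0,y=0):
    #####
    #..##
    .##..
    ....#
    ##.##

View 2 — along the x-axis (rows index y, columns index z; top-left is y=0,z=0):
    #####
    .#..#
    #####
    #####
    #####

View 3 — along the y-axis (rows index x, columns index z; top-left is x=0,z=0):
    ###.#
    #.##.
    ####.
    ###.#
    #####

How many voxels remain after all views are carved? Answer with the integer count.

53 voxels

initial block: 5^3 = 125
  1. axis=2 (XY plane), |mask|=15  ⇒  voxels=75
  2. axis=0 (YZ plane), |mask|=22  ⇒  voxels=66
  3. axis=1 (XZ plane), |mask|=20  ⇒  voxels=53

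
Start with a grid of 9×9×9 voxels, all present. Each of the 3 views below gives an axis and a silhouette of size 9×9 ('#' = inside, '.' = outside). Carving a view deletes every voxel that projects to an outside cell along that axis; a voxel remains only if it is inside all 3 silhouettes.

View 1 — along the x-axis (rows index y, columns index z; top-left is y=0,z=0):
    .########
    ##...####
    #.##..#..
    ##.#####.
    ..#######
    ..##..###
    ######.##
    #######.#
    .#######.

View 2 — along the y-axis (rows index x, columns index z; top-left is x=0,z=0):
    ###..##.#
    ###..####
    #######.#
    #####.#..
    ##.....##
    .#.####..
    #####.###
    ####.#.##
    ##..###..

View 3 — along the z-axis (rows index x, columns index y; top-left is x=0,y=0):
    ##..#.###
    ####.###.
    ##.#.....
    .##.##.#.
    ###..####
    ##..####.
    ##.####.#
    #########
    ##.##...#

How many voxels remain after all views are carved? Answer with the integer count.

voxel count = 253

before carving: 729 voxels (9×9×9)
carve view 1 (along x, YZ-mask fill 60/81): 540 voxels remain
carve view 2 (along y, XZ-mask fill 56/81): 368 voxels remain
carve view 3 (along z, XY-mask fill 55/81): 253 voxels remain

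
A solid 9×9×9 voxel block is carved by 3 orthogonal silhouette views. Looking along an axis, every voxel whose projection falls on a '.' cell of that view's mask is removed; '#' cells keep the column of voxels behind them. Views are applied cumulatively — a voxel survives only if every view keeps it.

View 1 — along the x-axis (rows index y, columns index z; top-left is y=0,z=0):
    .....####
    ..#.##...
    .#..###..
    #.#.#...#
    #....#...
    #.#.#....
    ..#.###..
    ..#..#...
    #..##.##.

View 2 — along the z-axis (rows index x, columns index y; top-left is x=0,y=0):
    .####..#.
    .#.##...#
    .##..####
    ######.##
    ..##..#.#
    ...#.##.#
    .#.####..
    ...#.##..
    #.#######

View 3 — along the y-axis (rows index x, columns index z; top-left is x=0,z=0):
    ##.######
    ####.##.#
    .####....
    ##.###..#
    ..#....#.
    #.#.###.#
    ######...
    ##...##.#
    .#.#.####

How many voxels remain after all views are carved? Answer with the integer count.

full grid |V| = 729
step 1: project along x, AND mask (31/81) → |grid| = 279
step 2: project along z, AND mask (47/81) → |grid| = 165
step 3: project along y, AND mask (50/81) → |grid| = 102

|visual hull| = 102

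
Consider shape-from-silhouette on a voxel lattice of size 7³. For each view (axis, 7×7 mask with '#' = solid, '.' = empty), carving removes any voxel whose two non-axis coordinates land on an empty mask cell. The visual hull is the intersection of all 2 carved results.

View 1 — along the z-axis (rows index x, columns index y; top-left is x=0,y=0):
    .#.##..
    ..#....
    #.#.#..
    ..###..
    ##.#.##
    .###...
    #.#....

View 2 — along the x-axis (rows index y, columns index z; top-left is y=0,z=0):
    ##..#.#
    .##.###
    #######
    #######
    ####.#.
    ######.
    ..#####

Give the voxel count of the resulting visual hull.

start: 7×7×7 = 343 voxels
carve view 1 (along z, XY-mask fill 20/49): 140 voxels remain
carve view 2 (along x, YZ-mask fill 39/49): 116 voxels remain

voxel count = 116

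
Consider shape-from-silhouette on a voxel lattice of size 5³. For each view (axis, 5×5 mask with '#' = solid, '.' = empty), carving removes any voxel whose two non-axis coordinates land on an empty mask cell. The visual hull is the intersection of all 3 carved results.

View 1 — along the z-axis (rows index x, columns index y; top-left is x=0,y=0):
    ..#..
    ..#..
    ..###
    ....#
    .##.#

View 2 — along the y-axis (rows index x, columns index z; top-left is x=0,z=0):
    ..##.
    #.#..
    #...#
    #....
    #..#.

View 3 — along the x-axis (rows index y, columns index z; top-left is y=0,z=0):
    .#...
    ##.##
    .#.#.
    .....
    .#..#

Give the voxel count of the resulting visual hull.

start: 5×5×5 = 125 voxels
step 1: project along z, AND mask (9/25) → |grid| = 45
step 2: project along y, AND mask (9/25) → |grid| = 17
step 3: project along x, AND mask (9/25) → |grid| = 5

|visual hull| = 5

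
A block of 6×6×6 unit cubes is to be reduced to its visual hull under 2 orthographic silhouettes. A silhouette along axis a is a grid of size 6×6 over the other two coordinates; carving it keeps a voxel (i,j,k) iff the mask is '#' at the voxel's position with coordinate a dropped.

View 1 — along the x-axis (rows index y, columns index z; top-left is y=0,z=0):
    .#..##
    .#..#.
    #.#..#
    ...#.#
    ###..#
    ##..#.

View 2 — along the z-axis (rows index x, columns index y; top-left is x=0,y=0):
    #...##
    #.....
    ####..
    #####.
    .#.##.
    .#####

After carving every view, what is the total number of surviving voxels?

|visual hull| = 59

full grid |V| = 216
[1] x-view keeps 17 columns → grid now 102
[2] z-view keeps 21 columns → grid now 59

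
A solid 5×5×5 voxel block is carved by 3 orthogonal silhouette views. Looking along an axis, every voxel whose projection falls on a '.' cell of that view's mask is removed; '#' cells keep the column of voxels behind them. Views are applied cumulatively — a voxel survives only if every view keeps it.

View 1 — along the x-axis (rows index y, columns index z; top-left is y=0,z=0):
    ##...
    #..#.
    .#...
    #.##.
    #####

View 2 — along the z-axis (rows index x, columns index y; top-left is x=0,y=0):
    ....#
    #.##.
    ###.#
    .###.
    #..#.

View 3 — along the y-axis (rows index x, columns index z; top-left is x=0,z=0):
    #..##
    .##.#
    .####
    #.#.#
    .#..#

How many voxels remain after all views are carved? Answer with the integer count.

start: 5×5×5 = 125 voxels
[1] x-view keeps 13 columns → grid now 65
[2] z-view keeps 13 columns → grid now 32
[3] y-view keeps 15 columns → grid now 17

17 voxels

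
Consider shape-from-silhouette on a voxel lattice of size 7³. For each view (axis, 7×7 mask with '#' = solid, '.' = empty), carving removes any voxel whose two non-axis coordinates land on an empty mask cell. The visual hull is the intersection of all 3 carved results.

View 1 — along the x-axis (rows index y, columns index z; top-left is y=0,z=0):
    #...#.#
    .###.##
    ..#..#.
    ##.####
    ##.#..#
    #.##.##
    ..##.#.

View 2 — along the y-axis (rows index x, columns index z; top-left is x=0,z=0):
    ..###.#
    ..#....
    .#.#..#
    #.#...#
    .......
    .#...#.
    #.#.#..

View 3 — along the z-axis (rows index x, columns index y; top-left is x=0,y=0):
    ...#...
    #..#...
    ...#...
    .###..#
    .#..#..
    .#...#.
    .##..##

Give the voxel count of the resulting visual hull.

20 voxels

before carving: 343 voxels (7×7×7)
step 1: project along x, AND mask (28/49) → |grid| = 196
step 2: project along y, AND mask (16/49) → |grid| = 64
step 3: project along z, AND mask (16/49) → |grid| = 20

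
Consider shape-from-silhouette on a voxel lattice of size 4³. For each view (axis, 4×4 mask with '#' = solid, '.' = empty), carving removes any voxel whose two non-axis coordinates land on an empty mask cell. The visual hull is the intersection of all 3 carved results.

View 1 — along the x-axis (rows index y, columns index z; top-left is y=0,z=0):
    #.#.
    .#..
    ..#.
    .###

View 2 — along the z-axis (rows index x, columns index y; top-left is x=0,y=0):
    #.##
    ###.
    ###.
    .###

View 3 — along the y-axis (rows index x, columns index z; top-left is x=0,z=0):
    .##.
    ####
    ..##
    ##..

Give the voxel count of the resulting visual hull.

remaining voxels: 12

start: 4×4×4 = 64 voxels
after view 1 [x-axis, 7 of 16 cells solid] → remaining = 28
after view 2 [z-axis, 12 of 16 cells solid] → remaining = 19
after view 3 [y-axis, 10 of 16 cells solid] → remaining = 12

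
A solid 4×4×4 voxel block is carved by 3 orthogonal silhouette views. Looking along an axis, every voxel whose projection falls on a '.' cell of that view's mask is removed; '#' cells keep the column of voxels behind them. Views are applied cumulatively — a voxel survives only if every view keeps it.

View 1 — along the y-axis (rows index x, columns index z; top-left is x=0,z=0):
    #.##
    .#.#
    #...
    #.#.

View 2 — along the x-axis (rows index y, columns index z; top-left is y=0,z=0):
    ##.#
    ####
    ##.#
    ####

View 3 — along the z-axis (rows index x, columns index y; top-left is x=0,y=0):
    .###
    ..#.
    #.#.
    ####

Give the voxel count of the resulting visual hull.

initial block: 4^3 = 64
carve view 1 (along y, XZ-mask fill 8/16): 32 voxels remain
carve view 2 (along x, YZ-mask fill 14/16): 28 voxels remain
carve view 3 (along z, XY-mask fill 10/16): 18 voxels remain

remaining voxels: 18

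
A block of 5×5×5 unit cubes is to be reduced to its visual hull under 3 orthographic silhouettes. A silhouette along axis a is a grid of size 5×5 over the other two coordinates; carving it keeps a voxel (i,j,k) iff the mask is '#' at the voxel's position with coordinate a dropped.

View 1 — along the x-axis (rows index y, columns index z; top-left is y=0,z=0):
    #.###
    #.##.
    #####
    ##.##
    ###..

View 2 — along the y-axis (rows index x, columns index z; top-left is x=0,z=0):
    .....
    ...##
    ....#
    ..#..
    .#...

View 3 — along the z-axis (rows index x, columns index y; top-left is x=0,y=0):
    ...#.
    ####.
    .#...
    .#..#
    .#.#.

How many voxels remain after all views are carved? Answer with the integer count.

10 voxels

full grid |V| = 125
after view 1 [x-axis, 19 of 25 cells solid] → remaining = 95
after view 2 [y-axis, 5 of 25 cells solid] → remaining = 17
after view 3 [z-axis, 10 of 25 cells solid] → remaining = 10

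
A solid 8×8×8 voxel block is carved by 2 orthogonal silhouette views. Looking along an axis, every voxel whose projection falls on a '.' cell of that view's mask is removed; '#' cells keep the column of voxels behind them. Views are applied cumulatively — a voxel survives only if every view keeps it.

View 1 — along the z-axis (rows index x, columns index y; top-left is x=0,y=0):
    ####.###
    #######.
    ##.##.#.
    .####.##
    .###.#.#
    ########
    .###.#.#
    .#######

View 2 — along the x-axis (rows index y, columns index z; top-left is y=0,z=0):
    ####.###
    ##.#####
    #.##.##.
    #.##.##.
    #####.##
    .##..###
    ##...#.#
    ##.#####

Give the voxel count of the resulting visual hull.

initial block: 8^3 = 512
carve view 1 (along z, XY-mask fill 50/64): 400 voxels remain
carve view 2 (along x, YZ-mask fill 47/64): 290 voxels remain

290 voxels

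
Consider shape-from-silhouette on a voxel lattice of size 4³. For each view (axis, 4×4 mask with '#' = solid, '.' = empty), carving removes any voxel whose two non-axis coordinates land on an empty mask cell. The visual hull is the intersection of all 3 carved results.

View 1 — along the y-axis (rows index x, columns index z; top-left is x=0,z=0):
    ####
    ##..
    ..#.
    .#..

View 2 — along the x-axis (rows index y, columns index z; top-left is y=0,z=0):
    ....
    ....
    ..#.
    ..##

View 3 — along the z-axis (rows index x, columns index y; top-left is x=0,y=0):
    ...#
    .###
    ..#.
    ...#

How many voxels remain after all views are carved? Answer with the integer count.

initial block: 4^3 = 64
after view 1 [y-axis, 8 of 16 cells solid] → remaining = 32
after view 2 [x-axis, 3 of 16 cells solid] → remaining = 5
after view 3 [z-axis, 6 of 16 cells solid] → remaining = 3

|visual hull| = 3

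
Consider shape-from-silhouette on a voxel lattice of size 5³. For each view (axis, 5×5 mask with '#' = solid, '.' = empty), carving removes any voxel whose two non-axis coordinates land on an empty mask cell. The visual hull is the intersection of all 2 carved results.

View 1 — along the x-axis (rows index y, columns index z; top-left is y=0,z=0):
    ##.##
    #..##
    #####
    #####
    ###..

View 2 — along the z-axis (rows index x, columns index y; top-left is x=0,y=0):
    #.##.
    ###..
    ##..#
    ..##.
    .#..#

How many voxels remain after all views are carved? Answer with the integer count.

initial block: 5^3 = 125
[1] x-view keeps 20 columns → grid now 100
[2] z-view keeps 13 columns → grid now 52

remaining voxels: 52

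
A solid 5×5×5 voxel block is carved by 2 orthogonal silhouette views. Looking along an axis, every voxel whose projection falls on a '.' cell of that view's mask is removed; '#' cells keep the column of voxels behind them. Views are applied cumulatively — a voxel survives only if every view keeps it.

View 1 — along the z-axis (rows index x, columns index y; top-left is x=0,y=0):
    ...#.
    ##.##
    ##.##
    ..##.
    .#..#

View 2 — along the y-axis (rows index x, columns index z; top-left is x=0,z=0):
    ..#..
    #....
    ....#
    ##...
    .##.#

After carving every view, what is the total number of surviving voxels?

start: 5×5×5 = 125 voxels
[1] z-view keeps 13 columns → grid now 65
[2] y-view keeps 8 columns → grid now 19

19 voxels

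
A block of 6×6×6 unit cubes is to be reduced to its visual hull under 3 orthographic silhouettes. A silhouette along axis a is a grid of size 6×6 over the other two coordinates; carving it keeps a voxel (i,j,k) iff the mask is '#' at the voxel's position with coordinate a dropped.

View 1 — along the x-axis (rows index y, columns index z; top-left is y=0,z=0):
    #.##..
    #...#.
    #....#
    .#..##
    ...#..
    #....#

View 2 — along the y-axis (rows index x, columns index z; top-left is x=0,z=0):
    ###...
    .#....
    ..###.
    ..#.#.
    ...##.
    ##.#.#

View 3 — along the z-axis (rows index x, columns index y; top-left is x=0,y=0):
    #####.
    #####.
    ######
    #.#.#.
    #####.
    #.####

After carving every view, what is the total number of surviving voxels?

|visual hull| = 25

before carving: 216 voxels (6×6×6)
after view 1 [x-axis, 13 of 36 cells solid] → remaining = 78
after view 2 [y-axis, 15 of 36 cells solid] → remaining = 29
after view 3 [z-axis, 29 of 36 cells solid] → remaining = 25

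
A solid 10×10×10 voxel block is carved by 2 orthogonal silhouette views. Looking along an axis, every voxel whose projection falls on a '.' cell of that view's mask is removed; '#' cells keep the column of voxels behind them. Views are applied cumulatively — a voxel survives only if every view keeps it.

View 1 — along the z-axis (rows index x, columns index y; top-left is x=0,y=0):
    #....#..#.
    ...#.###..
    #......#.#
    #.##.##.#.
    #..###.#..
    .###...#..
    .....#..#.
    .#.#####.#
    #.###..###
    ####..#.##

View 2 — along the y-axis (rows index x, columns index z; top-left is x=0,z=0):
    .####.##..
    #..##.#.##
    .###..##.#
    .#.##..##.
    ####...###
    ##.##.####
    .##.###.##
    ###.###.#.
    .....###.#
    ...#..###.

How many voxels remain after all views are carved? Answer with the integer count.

initial block: 10^3 = 1000
step 1: project along z, AND mask (48/100) → |grid| = 480
step 2: project along y, AND mask (60/100) → |grid| = 276

remaining voxels: 276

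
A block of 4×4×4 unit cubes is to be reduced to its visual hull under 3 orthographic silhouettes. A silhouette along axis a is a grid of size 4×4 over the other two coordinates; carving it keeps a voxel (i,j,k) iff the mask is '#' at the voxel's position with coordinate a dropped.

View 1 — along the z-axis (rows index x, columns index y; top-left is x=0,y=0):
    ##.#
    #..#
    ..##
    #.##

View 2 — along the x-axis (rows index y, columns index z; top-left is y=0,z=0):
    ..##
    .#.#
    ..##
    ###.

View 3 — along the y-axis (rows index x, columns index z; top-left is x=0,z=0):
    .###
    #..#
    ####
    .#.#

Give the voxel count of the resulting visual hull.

voxel count = 16

full grid |V| = 64
carve view 1 (along z, XY-mask fill 10/16): 40 voxels remain
carve view 2 (along x, YZ-mask fill 9/16): 24 voxels remain
carve view 3 (along y, XZ-mask fill 11/16): 16 voxels remain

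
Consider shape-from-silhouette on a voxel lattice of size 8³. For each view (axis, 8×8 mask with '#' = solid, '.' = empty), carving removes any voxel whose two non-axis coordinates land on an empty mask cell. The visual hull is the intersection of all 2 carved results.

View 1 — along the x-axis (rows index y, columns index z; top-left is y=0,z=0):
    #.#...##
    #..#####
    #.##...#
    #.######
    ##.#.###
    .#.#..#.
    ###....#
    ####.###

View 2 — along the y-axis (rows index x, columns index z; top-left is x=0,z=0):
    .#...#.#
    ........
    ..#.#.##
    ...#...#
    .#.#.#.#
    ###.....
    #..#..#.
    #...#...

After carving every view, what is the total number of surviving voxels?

before carving: 512 voxels (8×8×8)
carve view 1 (along x, YZ-mask fill 41/64): 328 voxels remain
carve view 2 (along y, XZ-mask fill 21/64): 113 voxels remain

voxel count = 113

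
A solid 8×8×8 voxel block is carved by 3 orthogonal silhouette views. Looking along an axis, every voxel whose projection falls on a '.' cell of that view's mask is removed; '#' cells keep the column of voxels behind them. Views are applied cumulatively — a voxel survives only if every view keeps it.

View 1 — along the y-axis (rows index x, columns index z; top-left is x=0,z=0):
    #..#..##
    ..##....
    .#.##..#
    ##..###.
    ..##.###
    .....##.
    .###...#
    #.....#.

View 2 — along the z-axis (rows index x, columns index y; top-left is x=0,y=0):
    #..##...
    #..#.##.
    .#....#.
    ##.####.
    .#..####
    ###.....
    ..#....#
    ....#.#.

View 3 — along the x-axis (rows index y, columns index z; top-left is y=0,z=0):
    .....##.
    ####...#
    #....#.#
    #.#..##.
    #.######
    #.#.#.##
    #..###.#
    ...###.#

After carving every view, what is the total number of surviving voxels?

full grid |V| = 512
V1 y: intersect with XZ mask (28 set) -- 224 left
V2 z: intersect with XY mask (27 set) -- 101 left
V3 x: intersect with YZ mask (35 set) -- 59 left

|visual hull| = 59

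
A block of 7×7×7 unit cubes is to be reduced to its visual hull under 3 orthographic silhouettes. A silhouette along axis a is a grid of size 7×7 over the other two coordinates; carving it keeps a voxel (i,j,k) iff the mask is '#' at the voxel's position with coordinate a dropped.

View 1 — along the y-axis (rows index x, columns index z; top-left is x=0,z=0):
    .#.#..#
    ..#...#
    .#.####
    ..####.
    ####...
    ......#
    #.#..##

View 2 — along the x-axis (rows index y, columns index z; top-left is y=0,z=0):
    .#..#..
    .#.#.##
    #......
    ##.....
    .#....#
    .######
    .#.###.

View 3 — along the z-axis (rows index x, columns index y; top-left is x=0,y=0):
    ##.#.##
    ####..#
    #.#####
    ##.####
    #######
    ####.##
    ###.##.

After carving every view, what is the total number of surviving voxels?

initial block: 7^3 = 343
V1 y: intersect with XZ mask (23 set) -- 161 left
V2 x: intersect with YZ mask (21 set) -- 68 left
V3 z: intersect with XY mask (40 set) -- 56 left

|visual hull| = 56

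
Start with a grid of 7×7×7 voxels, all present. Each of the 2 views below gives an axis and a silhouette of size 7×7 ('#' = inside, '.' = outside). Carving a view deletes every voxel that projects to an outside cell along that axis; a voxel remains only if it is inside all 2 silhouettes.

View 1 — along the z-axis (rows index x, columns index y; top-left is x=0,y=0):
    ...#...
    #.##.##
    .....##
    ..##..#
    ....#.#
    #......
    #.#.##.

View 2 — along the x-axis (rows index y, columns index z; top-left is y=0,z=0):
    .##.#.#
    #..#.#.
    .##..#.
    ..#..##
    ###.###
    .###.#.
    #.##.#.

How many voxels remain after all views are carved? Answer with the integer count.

remaining voxels: 70

initial block: 7^3 = 343
carve view 1 (along z, XY-mask fill 18/49): 126 voxels remain
carve view 2 (along x, YZ-mask fill 27/49): 70 voxels remain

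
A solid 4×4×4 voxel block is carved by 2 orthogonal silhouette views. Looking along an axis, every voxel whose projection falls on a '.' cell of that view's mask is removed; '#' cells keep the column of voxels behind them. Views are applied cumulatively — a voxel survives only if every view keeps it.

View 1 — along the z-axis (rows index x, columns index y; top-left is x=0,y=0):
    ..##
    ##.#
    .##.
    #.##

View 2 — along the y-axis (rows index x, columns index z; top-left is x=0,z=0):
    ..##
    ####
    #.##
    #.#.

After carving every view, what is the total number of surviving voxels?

|visual hull| = 28

full grid |V| = 64
V1 z: intersect with XY mask (10 set) -- 40 left
V2 y: intersect with XZ mask (11 set) -- 28 left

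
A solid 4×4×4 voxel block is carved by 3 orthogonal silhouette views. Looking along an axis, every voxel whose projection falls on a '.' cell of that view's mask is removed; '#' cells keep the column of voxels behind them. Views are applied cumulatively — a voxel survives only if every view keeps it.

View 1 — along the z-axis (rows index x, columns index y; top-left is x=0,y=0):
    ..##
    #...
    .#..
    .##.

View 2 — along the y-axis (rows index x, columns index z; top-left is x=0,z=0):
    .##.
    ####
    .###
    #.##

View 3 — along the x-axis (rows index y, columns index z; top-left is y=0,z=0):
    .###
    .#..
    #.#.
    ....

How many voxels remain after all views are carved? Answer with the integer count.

start: 4×4×4 = 64 voxels
after view 1 [z-axis, 6 of 16 cells solid] → remaining = 24
after view 2 [y-axis, 12 of 16 cells solid] → remaining = 17
after view 3 [x-axis, 6 of 16 cells solid] → remaining = 7

voxel count = 7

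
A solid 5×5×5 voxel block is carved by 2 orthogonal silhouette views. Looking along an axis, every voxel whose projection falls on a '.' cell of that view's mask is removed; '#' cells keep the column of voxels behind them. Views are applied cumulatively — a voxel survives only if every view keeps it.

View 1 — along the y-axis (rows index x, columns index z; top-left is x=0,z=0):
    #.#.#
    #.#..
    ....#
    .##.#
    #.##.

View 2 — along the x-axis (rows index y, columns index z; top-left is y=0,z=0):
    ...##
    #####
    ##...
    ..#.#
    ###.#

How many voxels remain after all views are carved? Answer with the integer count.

before carving: 125 voxels (5×5×5)
after view 1 [y-axis, 12 of 25 cells solid] → remaining = 60
after view 2 [x-axis, 15 of 25 cells solid] → remaining = 38

38 voxels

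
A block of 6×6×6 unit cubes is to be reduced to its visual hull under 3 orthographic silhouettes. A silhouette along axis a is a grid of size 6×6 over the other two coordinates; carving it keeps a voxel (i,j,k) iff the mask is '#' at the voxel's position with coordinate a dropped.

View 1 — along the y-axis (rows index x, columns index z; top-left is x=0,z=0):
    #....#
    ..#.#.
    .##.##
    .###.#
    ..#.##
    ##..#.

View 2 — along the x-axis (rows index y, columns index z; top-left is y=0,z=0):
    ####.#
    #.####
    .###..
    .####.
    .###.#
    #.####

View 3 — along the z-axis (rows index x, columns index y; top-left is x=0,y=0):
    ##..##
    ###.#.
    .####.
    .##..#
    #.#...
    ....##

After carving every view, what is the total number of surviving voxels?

start: 6×6×6 = 216 voxels
[1] y-view keeps 18 columns → grid now 108
[2] x-view keeps 26 columns → grid now 76
[3] z-view keeps 19 columns → grid now 38

|visual hull| = 38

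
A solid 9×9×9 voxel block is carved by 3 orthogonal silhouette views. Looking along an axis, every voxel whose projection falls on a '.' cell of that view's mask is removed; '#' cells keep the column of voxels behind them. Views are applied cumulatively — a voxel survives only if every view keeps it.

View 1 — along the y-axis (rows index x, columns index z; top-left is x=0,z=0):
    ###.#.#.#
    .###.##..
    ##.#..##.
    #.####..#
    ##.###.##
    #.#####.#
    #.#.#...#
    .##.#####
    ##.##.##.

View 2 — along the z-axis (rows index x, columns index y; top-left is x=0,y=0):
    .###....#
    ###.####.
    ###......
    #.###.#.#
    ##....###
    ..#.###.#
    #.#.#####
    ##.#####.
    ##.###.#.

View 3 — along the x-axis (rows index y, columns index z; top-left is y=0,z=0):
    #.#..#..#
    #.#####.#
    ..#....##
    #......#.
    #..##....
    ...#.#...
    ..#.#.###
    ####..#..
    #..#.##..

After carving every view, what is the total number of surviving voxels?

126 voxels

before carving: 729 voxels (9×9×9)
V1 y: intersect with XZ mask (53 set) -- 477 left
V2 z: intersect with XY mask (50 set) -- 293 left
V3 x: intersect with YZ mask (35 set) -- 126 left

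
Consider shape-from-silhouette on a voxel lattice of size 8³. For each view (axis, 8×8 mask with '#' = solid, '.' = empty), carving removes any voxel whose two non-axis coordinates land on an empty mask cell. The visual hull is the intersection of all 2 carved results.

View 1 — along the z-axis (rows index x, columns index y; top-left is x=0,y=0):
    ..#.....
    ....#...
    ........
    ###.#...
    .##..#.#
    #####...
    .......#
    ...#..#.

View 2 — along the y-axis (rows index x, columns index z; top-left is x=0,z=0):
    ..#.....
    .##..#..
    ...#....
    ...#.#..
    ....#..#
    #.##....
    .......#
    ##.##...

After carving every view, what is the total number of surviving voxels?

remaining voxels: 44

before carving: 512 voxels (8×8×8)
step 1: project along z, AND mask (18/64) → |grid| = 144
step 2: project along y, AND mask (17/64) → |grid| = 44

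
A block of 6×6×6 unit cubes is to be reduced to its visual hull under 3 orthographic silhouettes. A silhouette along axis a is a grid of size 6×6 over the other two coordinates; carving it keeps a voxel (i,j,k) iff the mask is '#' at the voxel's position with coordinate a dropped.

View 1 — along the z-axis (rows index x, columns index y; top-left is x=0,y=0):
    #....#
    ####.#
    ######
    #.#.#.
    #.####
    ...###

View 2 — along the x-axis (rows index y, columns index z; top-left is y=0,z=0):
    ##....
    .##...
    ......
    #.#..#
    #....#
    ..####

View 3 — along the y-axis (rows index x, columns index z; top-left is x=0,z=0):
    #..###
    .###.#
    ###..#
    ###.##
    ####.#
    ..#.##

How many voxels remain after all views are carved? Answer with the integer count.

initial block: 6^3 = 216
after view 1 [z-axis, 24 of 36 cells solid] → remaining = 144
after view 2 [x-axis, 13 of 36 cells solid] → remaining = 54
after view 3 [y-axis, 25 of 36 cells solid] → remaining = 43

43 voxels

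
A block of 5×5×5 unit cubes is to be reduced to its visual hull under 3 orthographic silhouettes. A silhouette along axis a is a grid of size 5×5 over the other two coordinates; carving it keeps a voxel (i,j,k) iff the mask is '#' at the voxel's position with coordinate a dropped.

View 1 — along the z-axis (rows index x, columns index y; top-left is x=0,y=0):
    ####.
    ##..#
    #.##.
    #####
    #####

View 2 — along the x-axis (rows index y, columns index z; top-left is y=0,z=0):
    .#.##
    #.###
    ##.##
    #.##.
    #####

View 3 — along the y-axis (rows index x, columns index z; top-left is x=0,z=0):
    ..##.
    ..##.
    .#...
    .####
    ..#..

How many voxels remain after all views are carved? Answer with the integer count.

before carving: 125 voxels (5×5×5)
step 1: project along z, AND mask (20/25) → |grid| = 100
step 2: project along x, AND mask (19/25) → |grid| = 74
step 3: project along y, AND mask (10/25) → |grid| = 31

remaining voxels: 31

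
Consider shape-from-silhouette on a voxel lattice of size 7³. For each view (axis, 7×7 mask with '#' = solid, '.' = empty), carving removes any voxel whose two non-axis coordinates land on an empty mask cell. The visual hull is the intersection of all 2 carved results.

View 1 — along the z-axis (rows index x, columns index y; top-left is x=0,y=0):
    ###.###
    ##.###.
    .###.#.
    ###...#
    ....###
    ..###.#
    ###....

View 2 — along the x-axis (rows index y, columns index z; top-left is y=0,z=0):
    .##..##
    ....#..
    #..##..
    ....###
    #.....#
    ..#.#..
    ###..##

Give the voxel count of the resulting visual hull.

remaining voxels: 81

start: 7×7×7 = 343 voxels
step 1: project along z, AND mask (29/49) → |grid| = 203
step 2: project along x, AND mask (20/49) → |grid| = 81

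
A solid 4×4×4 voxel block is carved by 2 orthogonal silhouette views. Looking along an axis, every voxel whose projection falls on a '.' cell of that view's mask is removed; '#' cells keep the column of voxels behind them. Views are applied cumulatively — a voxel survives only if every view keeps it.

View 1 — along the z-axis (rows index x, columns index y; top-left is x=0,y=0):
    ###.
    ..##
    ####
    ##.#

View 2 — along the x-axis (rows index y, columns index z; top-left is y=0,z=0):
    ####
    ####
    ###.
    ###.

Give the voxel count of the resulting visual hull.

start: 4×4×4 = 64 voxels
after view 1 [z-axis, 12 of 16 cells solid] → remaining = 48
after view 2 [x-axis, 14 of 16 cells solid] → remaining = 42

|visual hull| = 42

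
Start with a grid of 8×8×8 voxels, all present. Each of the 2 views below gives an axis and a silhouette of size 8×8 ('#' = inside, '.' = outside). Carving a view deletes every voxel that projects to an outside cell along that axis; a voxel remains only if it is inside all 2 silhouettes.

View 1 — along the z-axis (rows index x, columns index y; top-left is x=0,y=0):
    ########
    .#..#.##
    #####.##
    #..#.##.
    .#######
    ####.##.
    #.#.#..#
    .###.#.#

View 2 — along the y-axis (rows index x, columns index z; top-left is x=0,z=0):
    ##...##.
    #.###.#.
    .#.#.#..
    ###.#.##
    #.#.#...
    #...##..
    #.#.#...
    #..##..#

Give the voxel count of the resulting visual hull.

initial block: 8^3 = 512
after view 1 [z-axis, 45 of 64 cells solid] → remaining = 360
after view 2 [y-axis, 31 of 64 cells solid] → remaining = 168

voxel count = 168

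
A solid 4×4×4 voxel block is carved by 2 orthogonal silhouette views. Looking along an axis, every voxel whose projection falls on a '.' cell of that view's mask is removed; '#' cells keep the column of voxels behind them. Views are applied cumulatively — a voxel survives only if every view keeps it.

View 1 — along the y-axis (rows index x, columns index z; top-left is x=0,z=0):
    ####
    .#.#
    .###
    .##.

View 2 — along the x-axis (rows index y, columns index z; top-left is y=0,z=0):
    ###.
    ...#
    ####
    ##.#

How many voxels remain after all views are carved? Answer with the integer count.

full grid |V| = 64
after view 1 [y-axis, 11 of 16 cells solid] → remaining = 44
after view 2 [x-axis, 11 of 16 cells solid] → remaining = 30

remaining voxels: 30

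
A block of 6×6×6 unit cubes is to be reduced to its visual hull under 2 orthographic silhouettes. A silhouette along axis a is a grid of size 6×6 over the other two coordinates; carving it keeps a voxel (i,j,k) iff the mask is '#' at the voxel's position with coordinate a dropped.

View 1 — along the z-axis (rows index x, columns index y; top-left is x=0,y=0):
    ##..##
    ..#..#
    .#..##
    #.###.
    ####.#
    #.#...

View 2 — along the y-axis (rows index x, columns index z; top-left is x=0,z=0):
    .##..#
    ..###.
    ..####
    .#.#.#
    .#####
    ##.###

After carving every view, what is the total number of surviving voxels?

full grid |V| = 216
  1. axis=2 (XY plane), |mask|=20  ⇒  voxels=120
  2. axis=1 (XZ plane), |mask|=23  ⇒  voxels=77

remaining voxels: 77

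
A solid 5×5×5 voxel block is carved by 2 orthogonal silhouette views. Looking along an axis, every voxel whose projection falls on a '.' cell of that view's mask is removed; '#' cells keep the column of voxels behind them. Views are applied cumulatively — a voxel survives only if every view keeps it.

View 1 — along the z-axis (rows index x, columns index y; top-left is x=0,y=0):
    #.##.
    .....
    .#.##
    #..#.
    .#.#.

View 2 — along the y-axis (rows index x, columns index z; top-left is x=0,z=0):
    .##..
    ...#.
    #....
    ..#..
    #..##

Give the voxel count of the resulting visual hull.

before carving: 125 voxels (5×5×5)
after view 1 [z-axis, 10 of 25 cells solid] → remaining = 50
after view 2 [y-axis, 8 of 25 cells solid] → remaining = 17

remaining voxels: 17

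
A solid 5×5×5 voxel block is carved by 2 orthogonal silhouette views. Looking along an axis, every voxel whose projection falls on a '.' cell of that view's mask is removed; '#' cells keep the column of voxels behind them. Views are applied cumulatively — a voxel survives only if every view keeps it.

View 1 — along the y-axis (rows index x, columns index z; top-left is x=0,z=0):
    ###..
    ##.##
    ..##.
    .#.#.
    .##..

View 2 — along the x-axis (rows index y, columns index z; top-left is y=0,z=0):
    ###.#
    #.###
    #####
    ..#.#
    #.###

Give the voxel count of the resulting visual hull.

full grid |V| = 125
after view 1 [y-axis, 13 of 25 cells solid] → remaining = 65
after view 2 [x-axis, 19 of 25 cells solid] → remaining = 45

45 voxels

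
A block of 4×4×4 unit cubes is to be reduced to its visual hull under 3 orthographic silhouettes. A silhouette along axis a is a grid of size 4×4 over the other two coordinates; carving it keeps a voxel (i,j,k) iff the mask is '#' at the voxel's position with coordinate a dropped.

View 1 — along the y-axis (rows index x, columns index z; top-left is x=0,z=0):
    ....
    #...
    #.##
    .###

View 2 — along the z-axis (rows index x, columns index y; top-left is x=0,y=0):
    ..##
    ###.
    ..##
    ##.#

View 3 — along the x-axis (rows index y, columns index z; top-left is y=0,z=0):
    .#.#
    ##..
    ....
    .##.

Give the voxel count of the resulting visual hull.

voxel count = 7

full grid |V| = 64
V1 y: intersect with XZ mask (7 set) -- 28 left
V2 z: intersect with XY mask (10 set) -- 18 left
V3 x: intersect with YZ mask (6 set) -- 7 left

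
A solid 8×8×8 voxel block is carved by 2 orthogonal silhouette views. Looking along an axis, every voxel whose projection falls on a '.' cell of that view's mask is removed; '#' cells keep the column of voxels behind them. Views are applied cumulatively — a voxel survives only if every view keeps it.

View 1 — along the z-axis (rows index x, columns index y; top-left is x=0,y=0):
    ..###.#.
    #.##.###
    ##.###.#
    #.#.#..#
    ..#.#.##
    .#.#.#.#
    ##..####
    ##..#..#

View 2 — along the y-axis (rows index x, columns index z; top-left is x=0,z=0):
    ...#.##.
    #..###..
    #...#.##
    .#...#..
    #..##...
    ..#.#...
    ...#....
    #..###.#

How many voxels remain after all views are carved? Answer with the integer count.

initial block: 8^3 = 512
V1 z: intersect with XY mask (38 set) -- 304 left
V2 y: intersect with XZ mask (24 set) -- 114 left

voxel count = 114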